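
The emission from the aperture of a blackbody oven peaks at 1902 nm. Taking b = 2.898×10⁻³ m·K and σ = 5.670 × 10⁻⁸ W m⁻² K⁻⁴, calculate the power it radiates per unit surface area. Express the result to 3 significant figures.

Wien's law: T = b/λ_max = 2.898×10⁻³/1.902×10⁻⁶ = 1523.66 K.
Then I = σT⁴ = 5.670×10⁻⁸×(1523.66)⁴ = 3.06×10⁵ W/m².

I ≈ 3.06×10⁵ W/m²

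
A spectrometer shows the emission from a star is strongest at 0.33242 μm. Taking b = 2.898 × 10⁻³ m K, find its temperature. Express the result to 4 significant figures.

Wien's law gives T = b/λ_max = (2.898×10⁻³ m·K)/(3.3242×10⁻⁷ m) = 8718 K.

T ≈ 8718 K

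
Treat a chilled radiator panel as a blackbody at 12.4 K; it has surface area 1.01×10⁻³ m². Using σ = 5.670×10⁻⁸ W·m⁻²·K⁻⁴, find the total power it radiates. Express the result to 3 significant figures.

P ≈ 1.35×10⁻⁶ W

Area A = 1.01×10⁻³ m².
P = σAT⁴ = 5.670×10⁻⁸ × 1.01×10⁻³ × (12.4)⁴ = 1.35×10⁻⁶ W.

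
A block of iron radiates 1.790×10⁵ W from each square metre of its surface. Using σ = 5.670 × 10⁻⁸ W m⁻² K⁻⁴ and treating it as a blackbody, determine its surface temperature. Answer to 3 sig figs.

T ≈ 1.33×10³ K

I = σT⁴, so T = (I/σ)^(1/4) = (1.790×10⁵/(5.670×10⁻⁸))^(1/4) = 1.33×10³ K.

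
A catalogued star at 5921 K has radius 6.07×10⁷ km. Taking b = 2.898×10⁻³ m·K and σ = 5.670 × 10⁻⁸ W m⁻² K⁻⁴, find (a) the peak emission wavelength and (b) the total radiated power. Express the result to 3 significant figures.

λ_max ≈ 0.489 μm; P ≈ 3.23×10³⁰ W

(a) λ_max = b/T = 2.898×10⁻³/5921 = 4.894×10⁻⁷ m = 0.489 μm.
Surface area A = 4πR² = 4π(6.07×10¹⁰ m)² = 4.63007×10²² m².
(b) P = σAT⁴ = 5.670×10⁻⁸×4.63007×10²²×(5921)⁴ = 3.23×10³⁰ W.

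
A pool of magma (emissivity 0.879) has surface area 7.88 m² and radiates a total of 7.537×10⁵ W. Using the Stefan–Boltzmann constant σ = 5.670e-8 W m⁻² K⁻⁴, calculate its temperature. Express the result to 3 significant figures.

T ≈ 1.18×10³ K

Area A = 7.88 m².
P = εσAT⁴ ⇒ T = (P/(εσA))^(1/4) = (7.537×10⁵/(0.879×5.670×10⁻⁸×7.88))^(1/4) = 1.18×10³ K.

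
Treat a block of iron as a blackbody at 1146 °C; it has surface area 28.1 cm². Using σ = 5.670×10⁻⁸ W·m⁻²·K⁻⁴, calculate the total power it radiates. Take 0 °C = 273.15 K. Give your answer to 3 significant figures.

T = 1146 °C + 273.15 = 1419.15 K.
Area A = 28.1 cm² = 2.81×10⁻³ m².
P = σAT⁴ = 5.670×10⁻⁸ × 2.81×10⁻³ × (1419.15)⁴ = 646 W.

P ≈ 646 W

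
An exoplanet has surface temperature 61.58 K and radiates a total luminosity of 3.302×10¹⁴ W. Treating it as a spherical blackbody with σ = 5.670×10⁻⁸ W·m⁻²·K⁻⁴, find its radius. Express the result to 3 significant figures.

L = 4πR²σT⁴ ⇒ R = √(L/(4πσT⁴)).
σT⁴ = 0.815346 W/m², so R = √(3.302×10¹⁴/(4π×0.815346)) = 5.68×10⁶ m.

R ≈ 5.68×10⁶ m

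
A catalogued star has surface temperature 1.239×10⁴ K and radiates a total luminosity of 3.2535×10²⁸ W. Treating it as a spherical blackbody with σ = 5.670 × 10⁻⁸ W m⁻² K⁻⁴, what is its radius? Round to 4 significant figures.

L = 4πR²σT⁴ ⇒ R = √(L/(4πσT⁴)).
σT⁴ = 1.33619×10⁹ W/m², so R = √(3.2535×10²⁸/(4π×1.33619×10⁹)) = 1.392×10⁹ m.

R ≈ 1.392×10⁹ m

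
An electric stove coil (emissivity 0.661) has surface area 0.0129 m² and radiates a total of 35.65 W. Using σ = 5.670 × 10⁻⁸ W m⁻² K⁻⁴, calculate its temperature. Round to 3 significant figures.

Area A = 0.0129 m².
P = εσAT⁴ ⇒ T = (P/(εσA))^(1/4) = (35.65/(0.661×5.670×10⁻⁸×0.0129))^(1/4) = 521 K.

T ≈ 521 K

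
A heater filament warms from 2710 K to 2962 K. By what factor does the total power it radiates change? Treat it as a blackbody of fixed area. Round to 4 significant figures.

P ∝ T⁴, so P₂/P₁ = (T₂/T₁)⁴ = (2962/2710)⁴ = (1.09299)⁴ = 1.427.

P₂/P₁ ≈ 1.427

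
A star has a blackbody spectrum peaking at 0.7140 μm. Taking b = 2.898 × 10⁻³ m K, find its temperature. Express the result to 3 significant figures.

T ≈ 4.06×10³ K

Wien's law gives T = b/λ_max = (2.898×10⁻³ m·K)/(7.140×10⁻⁷ m) = 4.06×10³ K.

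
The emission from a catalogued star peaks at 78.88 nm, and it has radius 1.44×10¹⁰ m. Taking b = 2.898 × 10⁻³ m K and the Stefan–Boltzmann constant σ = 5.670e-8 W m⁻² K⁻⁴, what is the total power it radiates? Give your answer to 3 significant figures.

Wien's law: T = b/λ_max = 2.898×10⁻³/7.888×10⁻⁸ = 36739.4 K.
Surface area A = 4πR² = 4π(1.44×10¹⁰ m)² = 2.60576×10²¹ m².
Then P = σAT⁴ = 5.670×10⁻⁸×2.60576×10²¹×(36739.4)⁴ = 2.69×10³² W.

P ≈ 2.69×10³² W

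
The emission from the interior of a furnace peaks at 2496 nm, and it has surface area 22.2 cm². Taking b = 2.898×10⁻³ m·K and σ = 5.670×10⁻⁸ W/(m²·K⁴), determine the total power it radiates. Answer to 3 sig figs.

P ≈ 229 W

Wien's law: T = b/λ_max = 2.898×10⁻³/2.496×10⁻⁶ = 1161.06 K.
Area A = 22.2 cm² = 2.22×10⁻³ m².
Then P = σAT⁴ = 5.670×10⁻⁸×2.22×10⁻³×(1161.06)⁴ = 229 W.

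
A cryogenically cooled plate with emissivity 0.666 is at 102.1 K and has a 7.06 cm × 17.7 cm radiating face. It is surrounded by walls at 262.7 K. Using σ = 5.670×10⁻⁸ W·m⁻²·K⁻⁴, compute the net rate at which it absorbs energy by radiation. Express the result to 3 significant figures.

Net gain ≈ 2.20 W

Area A = 0.0706 × 0.177 = 0.0124962 m².
Net radiated power P_net = εσA(T⁴ − T₀⁴) = 0.666×5.670×10⁻⁸×0.0124962×(102.1⁴ − 262.7⁴).
T⁴ − T₀⁴ = 1.08668×10⁸ − 4.76256×10⁹ = -4.65389×10⁹ K⁴, so P_net = -2.20 W — negative, meaning a net gain of 2.20 W.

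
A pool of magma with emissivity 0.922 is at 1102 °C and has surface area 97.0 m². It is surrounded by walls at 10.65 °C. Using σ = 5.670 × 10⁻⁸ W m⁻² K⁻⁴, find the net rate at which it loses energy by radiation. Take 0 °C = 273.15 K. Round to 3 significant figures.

Net loss ≈ 1.81×10⁷ W

T = 1102 °C + 273.15 = 1375.15 K.
Surroundings: T = 10.65 °C + 273.15 = 283.80 K.
Area A = 97.0 m².
Net radiated power P_net = εσA(T⁴ − T₀⁴) = 0.922×5.670×10⁻⁸×97.0×(1375.15⁴ − 283.80⁴).
T⁴ − T₀⁴ = 3.57602×10¹² − 6.48708×10⁹ = 3.56953×10¹² K⁴, so P_net = 1.81×10⁷ W.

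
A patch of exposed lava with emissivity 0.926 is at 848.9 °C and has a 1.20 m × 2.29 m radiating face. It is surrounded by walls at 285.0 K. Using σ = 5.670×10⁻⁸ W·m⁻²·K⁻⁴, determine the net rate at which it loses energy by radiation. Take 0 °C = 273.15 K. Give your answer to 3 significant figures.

T = 848.9 °C + 273.15 = 1122.05 K.
Area A = 1.20 × 2.29 = 2.748 m².
Net radiated power P_net = εσA(T⁴ − T₀⁴) = 0.926×5.670×10⁻⁸×2.748×(1122.05⁴ − 285.0⁴).
T⁴ − T₀⁴ = 1.58507×10¹² − 6.59750×10⁹ = 1.57847×10¹² K⁴, so P_net = 2.28×10⁵ W.

Net loss ≈ 2.28×10⁵ W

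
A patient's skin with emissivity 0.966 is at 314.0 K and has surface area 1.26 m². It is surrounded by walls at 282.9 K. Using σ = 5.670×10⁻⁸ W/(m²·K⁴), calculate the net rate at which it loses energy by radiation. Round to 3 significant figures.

Net loss ≈ 229 W

Area A = 1.26 m².
Net radiated power P_net = εσA(T⁴ − T₀⁴) = 0.966×5.670×10⁻⁸×1.26×(314.0⁴ − 282.9⁴).
T⁴ − T₀⁴ = 9.72117×10⁹ − 6.40519×10⁹ = 3.31598×10⁹ K⁴, so P_net = 229 W.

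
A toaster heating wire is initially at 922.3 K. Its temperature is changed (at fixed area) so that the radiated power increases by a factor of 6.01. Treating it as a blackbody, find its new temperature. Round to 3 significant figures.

T₂ ≈ 1.44×10³ K

P ∝ T⁴, so T₂/T₁ = (P₂/P₁)^(1/4) = (6.01)^(1/4) = 1.56574.
T₂ = 922.3 × 1.56574 = 1.44×10³ K.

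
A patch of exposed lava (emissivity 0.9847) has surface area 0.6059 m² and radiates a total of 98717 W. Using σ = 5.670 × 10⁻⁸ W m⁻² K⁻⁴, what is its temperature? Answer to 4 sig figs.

Area A = 0.6059 m².
P = εσAT⁴ ⇒ T = (P/(εσA))^(1/4) = (98717/(0.9847×5.670×10⁻⁸×0.6059))^(1/4) = 1307 K.

T ≈ 1307 K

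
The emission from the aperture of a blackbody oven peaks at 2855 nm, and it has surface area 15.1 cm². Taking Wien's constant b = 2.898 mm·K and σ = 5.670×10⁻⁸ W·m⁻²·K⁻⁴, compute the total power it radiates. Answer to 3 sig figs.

Wien's law: T = b/λ_max = 2.898×10⁻³/2.855×10⁻⁶ = 1015.06 K.
Area A = 15.1 cm² = 1.51×10⁻³ m².
Then P = σAT⁴ = 5.670×10⁻⁸×1.51×10⁻³×(1015.06)⁴ = 90.9 W.

P ≈ 90.9 W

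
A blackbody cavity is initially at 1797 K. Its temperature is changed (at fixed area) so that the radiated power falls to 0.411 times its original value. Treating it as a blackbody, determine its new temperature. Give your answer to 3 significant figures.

T₂ ≈ 1.44×10³ K

P ∝ T⁴, so T₂/T₁ = (P₂/P₁)^(1/4) = (0.411)^(1/4) = 0.800683.
T₂ = 1797 × 0.800683 = 1.44×10³ K.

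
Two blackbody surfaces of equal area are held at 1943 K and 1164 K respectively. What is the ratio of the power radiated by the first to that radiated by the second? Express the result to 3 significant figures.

With equal areas, P₁/P₂ = (T₁/T₂)⁴ = (1943/1164)⁴ = 7.76.

P₁/P₂ ≈ 7.76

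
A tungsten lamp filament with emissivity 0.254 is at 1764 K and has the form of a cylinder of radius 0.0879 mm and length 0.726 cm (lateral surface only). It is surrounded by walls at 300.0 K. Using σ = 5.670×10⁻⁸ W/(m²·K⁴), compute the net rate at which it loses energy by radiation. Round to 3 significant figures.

Lateral area A = 2πrL = 2π×8.79×10⁻⁵×7.26×10⁻³ = 4.00964×10⁻⁶ m².
Net radiated power P_net = εσA(T⁴ − T₀⁴) = 0.254×5.670×10⁻⁸×4.00964×10⁻⁶×(1764⁴ − 300.0⁴).
T⁴ − T₀⁴ = 9.68265×10¹² − 8.10000×10⁹ = 9.67455×10¹² K⁴, so P_net = 0.559 W.

Net loss ≈ 0.559 W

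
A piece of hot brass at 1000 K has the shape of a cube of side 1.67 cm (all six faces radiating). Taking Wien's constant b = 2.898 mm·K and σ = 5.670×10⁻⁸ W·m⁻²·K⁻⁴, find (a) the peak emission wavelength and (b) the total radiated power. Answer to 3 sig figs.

(a) λ_max = b/T = 2.898×10⁻³/1000 = 2.898×10⁻⁶ m = 2.90×10³ nm.
Area A = 6s² = 6×(0.0167 m)² = 1.67334×10⁻³ m².
(b) P = σAT⁴ = 5.670×10⁻⁸×1.67334×10⁻³×(1000)⁴ = 94.9 W.

λ_max ≈ 2.90×10³ nm; P ≈ 94.9 W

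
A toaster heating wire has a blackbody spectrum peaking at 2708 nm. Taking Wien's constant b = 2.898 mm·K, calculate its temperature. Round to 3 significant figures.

Wien's law gives T = b/λ_max = (2.898×10⁻³ m·K)/(2.708×10⁻⁶ m) = 1.07×10³ K.

T ≈ 1.07×10³ K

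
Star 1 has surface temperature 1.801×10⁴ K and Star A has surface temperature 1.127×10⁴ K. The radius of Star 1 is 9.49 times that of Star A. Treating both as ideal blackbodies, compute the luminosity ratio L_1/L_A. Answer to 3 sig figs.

L_1/L_A ≈ 587

L ∝ R²T⁴, so L_1/L_A = (R_1/R_A)²(T_1/T_A)⁴ = (9.49)² × (1.801×10⁴/1.127×10⁴)⁴ = 90.0601 × 6.52168 = 587.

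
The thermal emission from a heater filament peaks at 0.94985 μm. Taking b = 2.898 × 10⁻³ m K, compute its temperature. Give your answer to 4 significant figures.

T ≈ 3051 K

Wien's law gives T = b/λ_max = (2.898×10⁻³ m·K)/(9.4985×10⁻⁷ m) = 3051 K.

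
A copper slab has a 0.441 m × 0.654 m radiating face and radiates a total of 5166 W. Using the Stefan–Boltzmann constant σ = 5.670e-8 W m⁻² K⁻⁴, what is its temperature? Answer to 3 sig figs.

Area A = 0.441 × 0.654 = 0.288414 m².
P = σAT⁴ ⇒ T = (P/(σA))^(1/4) = (5166/(5.670×10⁻⁸×0.288414))^(1/4) = 750 K.

T ≈ 750 K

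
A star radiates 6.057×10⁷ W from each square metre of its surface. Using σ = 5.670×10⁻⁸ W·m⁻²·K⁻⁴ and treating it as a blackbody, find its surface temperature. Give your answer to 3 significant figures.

I = σT⁴, so T = (I/σ)^(1/4) = (6.057×10⁷/(5.670×10⁻⁸))^(1/4) = 5.72×10³ K.

T ≈ 5.72×10³ K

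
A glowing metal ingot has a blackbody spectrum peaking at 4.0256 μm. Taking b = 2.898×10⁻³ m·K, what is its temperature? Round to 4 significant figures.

Wien's law gives T = b/λ_max = (2.898×10⁻³ m·K)/(4.0256×10⁻⁶ m) = 719.9 K.

T ≈ 719.9 K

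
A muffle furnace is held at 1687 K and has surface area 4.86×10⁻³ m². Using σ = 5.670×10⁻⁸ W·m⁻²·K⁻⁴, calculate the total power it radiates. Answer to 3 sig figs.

Area A = 4.86×10⁻³ m².
P = σAT⁴ = 5.670×10⁻⁸ × 4.86×10⁻³ × (1687)⁴ = 2.23×10³ W.

P ≈ 2.23×10³ W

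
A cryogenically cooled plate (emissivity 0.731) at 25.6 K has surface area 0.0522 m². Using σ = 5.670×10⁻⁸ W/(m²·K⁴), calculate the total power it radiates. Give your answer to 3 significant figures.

P ≈ 9.29×10⁻⁴ W

Area A = 0.0522 m².
P = εσAT⁴ = 0.731 × 5.670×10⁻⁸ × 0.0522 × (25.6)⁴ = 9.29×10⁻⁴ W.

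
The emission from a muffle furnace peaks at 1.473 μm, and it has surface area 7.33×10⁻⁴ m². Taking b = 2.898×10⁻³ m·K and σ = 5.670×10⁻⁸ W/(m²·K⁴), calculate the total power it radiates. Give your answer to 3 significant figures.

P ≈ 623 W

Wien's law: T = b/λ_max = 2.898×10⁻³/1.473×10⁻⁶ = 1967.41 K.
Area A = 7.33×10⁻⁴ m².
Then P = σAT⁴ = 5.670×10⁻⁸×7.33×10⁻⁴×(1967.41)⁴ = 623 W.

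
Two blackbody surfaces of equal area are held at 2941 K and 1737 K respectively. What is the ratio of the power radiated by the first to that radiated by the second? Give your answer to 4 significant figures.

P₁/P₂ ≈ 8.218

With equal areas, P₁/P₂ = (T₁/T₂)⁴ = (2941/1737)⁴ = 8.218.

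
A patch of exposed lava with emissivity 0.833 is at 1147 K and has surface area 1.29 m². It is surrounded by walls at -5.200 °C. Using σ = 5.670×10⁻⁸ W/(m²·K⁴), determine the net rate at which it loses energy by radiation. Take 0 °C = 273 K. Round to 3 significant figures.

Net loss ≈ 1.05×10⁵ W

Surroundings: T = -5.200 °C + 273 = 267.800 K.
Area A = 1.29 m².
Net radiated power P_net = εσA(T⁴ − T₀⁴) = 0.833×5.670×10⁻⁸×1.29×(1147⁴ − 267.800⁴).
T⁴ − T₀⁴ = 1.73083×10¹² − 5.14331×10⁹ = 1.72569×10¹² K⁴, so P_net = 1.05×10⁵ W.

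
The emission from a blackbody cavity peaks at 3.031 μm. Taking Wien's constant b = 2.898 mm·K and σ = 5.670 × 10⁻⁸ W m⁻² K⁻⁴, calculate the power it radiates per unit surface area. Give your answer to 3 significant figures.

I ≈ 4.74×10⁴ W/m²

Wien's law: T = b/λ_max = 2.898×10⁻³/3.031×10⁻⁶ = 956.120 K.
Then I = σT⁴ = 5.670×10⁻⁸×(956.120)⁴ = 4.74×10⁴ W/m².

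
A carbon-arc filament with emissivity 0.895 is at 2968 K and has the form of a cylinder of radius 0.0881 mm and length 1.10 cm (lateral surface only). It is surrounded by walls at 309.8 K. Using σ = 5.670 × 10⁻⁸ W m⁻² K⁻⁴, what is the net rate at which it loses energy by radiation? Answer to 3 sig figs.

Lateral area A = 2πrL = 2π×8.81×10⁻⁵×0.0110 = 6.08903×10⁻⁶ m².
Net radiated power P_net = εσA(T⁴ − T₀⁴) = 0.895×5.670×10⁻⁸×6.08903×10⁻⁶×(2968⁴ − 309.8⁴).
T⁴ − T₀⁴ = 7.75989×10¹³ − 9.21140×10⁹ = 7.75897×10¹³ K⁴, so P_net = 24.0 W.

Net loss ≈ 24.0 W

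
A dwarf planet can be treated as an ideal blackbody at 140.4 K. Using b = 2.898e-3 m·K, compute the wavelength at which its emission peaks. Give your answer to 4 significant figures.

Wien's displacement law: λ_max = b/T = (2.898×10⁻³ m·K)/(140.4 K) = 2.0641×10⁻⁵ m.
That is 20.64 μm, in the infrared range.

λ_max ≈ 20.64 μm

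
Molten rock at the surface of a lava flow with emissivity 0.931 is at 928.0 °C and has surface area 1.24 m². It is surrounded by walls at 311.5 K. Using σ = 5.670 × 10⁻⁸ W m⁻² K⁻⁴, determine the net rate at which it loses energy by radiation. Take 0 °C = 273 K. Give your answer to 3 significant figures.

T = 928.0 °C + 273 = 1201.0 K.
Area A = 1.24 m².
Net radiated power P_net = εσA(T⁴ − T₀⁴) = 0.931×5.670×10⁻⁸×1.24×(1201.0⁴ − 311.5⁴).
T⁴ − T₀⁴ = 2.08052×10¹² − 9.41526×10⁹ = 2.07110×10¹² K⁴, so P_net = 1.36×10⁵ W.

Net loss ≈ 1.36×10⁵ W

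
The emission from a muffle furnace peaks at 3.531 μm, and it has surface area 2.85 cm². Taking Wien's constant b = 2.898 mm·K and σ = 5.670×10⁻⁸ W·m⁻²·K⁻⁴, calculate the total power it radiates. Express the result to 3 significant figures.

Wien's law: T = b/λ_max = 2.898×10⁻³/3.531×10⁻⁶ = 820.731 K.
Area A = 2.85 cm² = 2.85×10⁻⁴ m².
Then P = σAT⁴ = 5.670×10⁻⁸×2.85×10⁻⁴×(820.731)⁴ = 7.33 W.

P ≈ 7.33 W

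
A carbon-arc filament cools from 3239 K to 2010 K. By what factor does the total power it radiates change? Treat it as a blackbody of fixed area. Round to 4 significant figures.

P₂/P₁ ≈ 0.1483

P ∝ T⁴, so P₂/P₁ = (T₂/T₁)⁴ = (2010/3239)⁴ = (0.620562)⁴ = 0.1483.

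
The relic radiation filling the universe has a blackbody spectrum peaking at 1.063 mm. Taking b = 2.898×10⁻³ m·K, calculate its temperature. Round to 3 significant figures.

T ≈ 2.73 K

Wien's law gives T = b/λ_max = (2.898×10⁻³ m·K)/(1.063×10⁻³ m) = 2.73 K.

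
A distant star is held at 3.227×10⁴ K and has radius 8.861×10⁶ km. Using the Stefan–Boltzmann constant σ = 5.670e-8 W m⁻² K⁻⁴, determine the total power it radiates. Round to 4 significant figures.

P ≈ 6.067×10³¹ W

Surface area A = 4πR² = 4π(8.861×10⁹ m)² = 9.86678×10²⁰ m².
P = σAT⁴ = 5.670×10⁻⁸ × 9.86678×10²⁰ × (3.227×10⁴)⁴ = 6.067×10³¹ W.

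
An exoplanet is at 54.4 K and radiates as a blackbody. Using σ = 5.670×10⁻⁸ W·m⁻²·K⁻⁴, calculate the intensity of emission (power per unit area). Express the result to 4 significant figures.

Stefan–Boltzmann: I = σT⁴ = 5.670×10⁻⁸ × (54.4)⁴ = 0.4966 W/m².

I ≈ 0.4966 W/m²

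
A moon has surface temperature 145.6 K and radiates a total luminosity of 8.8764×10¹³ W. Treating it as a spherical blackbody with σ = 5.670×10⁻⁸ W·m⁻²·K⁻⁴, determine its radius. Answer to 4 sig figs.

R ≈ 5.265×10⁵ m

L = 4πR²σT⁴ ⇒ R = √(L/(4πσT⁴)).
σT⁴ = 25.4817 W/m², so R = √(8.8764×10¹³/(4π×25.4817)) = 5.265×10⁵ m.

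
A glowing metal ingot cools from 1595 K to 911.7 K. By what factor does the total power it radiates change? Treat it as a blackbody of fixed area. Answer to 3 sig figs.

P ∝ T⁴, so P₂/P₁ = (T₂/T₁)⁴ = (911.7/1595)⁴ = (0.571599)⁴ = 0.107.

P₂/P₁ ≈ 0.107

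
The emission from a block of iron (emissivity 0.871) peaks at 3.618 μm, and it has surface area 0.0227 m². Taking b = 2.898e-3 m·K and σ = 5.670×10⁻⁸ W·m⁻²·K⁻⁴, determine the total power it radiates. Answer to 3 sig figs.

P ≈ 461 W

Wien's law: T = b/λ_max = 2.898×10⁻³/3.618×10⁻⁶ = 800.995 K.
Area A = 0.0227 m².
Then P = εσAT⁴ = 0.871×5.670×10⁻⁸×0.0227×(800.995)⁴ = 461 W.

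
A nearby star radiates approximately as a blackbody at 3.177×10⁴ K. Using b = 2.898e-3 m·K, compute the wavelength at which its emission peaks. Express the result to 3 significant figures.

λ_max ≈ 91.2 nm

Wien's displacement law: λ_max = b/T = (2.898×10⁻³ m·K)/(3.177×10⁴ K) = 9.122×10⁻⁸ m.
That is 91.2 nm, in the ultraviolet range.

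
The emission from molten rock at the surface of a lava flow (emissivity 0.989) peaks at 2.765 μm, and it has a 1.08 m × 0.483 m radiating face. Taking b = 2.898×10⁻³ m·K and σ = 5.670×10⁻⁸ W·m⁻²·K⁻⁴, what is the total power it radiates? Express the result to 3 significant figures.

Wien's law: T = b/λ_max = 2.898×10⁻³/2.765×10⁻⁶ = 1048.10 K.
Area A = 1.08 × 0.483 = 0.52164 m².
Then P = εσAT⁴ = 0.989×5.670×10⁻⁸×0.52164×(1048.10)⁴ = 3.53×10⁴ W.

P ≈ 3.53×10⁴ W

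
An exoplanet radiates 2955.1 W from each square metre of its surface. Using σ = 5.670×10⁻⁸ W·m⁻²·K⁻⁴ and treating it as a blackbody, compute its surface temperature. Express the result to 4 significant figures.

I = σT⁴, so T = (I/σ)^(1/4) = (2955.1/(5.670×10⁻⁸))^(1/4) = 477.8 K.

T ≈ 477.8 K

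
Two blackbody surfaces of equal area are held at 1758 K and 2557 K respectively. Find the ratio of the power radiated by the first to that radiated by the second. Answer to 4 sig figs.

P₁/P₂ ≈ 0.2234

With equal areas, P₁/P₂ = (T₁/T₂)⁴ = (1758/2557)⁴ = 0.2234.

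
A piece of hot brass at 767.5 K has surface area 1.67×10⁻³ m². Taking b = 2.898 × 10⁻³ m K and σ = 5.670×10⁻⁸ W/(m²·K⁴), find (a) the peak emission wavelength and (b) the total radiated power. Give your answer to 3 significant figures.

λ_max ≈ 3.78 μm; P ≈ 32.9 W

(a) λ_max = b/T = 2.898×10⁻³/767.5 = 3.776×10⁻⁶ m = 3.78 μm.
Area A = 1.67×10⁻³ m².
(b) P = σAT⁴ = 5.670×10⁻⁸×1.67×10⁻³×(767.5)⁴ = 32.9 W.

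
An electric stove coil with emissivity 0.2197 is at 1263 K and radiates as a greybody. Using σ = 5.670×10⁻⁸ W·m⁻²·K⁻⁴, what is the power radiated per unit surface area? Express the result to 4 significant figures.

I ≈ 3.170×10⁴ W/m²

Stefan–Boltzmann: I = εσT⁴ = 0.2197 × 5.670×10⁻⁸ × (1263)⁴ = 3.170×10⁴ W/m².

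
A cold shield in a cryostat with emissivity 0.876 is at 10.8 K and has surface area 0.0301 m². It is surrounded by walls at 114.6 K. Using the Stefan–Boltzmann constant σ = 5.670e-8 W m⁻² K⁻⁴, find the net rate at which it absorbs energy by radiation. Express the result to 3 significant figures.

Area A = 0.0301 m².
Net radiated power P_net = εσA(T⁴ − T₀⁴) = 0.876×5.670×10⁻⁸×0.0301×(10.8⁴ − 114.6⁴).
T⁴ − T₀⁴ = 13604.9 − 1.72480×10⁸ = -1.72466×10⁸ K⁴, so P_net = -0.258 W — negative, meaning a net gain of 0.258 W.

Net gain ≈ 0.258 W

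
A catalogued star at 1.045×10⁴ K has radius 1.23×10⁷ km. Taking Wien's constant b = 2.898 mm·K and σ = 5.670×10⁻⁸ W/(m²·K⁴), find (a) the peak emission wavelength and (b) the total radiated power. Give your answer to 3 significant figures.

(a) λ_max = b/T = 2.898×10⁻³/1.045×10⁴ = 2.773×10⁻⁷ m = 277 nm.
Surface area A = 4πR² = 4π(1.23×10¹⁰ m)² = 1.90117×10²¹ m².
(b) P = σAT⁴ = 5.670×10⁻⁸×1.90117×10²¹×(1.045×10⁴)⁴ = 1.29×10³⁰ W.

λ_max ≈ 277 nm; P ≈ 1.29×10³⁰ W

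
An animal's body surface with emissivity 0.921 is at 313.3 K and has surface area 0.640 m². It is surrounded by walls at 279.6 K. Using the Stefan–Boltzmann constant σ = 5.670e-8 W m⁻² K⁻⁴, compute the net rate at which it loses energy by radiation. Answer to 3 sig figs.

Net loss ≈ 118 W

Area A = 0.640 m².
Net radiated power P_net = εσA(T⁴ − T₀⁴) = 0.921×5.670×10⁻⁸×0.640×(313.3⁴ − 279.6⁴).
T⁴ − T₀⁴ = 9.63478×10⁹ − 6.11151×10⁹ = 3.52327×10⁹ K⁴, so P_net = 118 W.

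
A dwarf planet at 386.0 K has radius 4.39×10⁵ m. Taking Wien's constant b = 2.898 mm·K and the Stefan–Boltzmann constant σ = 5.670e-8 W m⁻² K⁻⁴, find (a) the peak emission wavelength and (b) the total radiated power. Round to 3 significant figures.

(a) λ_max = b/T = 2.898×10⁻³/386.0 = 7.508×10⁻⁶ m = 7.51 μm.
Surface area A = 4πR² = 4π(4.39×10⁵ m)² = 2.42180×10¹² m².
(b) P = σAT⁴ = 5.670×10⁻⁸×2.42180×10¹²×(386.0)⁴ = 3.05×10¹⁵ W.

λ_max ≈ 7.51 μm; P ≈ 3.05×10¹⁵ W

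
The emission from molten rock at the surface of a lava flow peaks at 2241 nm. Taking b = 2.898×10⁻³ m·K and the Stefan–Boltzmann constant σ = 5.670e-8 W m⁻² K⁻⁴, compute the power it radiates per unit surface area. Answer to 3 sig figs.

I ≈ 1.59×10⁵ W/m²

Wien's law: T = b/λ_max = 2.898×10⁻³/2.241×10⁻⁶ = 1293.17 K.
Then I = σT⁴ = 5.670×10⁻⁸×(1293.17)⁴ = 1.59×10⁵ W/m².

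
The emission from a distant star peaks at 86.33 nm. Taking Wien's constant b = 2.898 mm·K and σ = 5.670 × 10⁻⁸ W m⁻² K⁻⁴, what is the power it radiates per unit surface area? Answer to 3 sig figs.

I ≈ 7.20×10¹⁰ W/m²

Wien's law: T = b/λ_max = 2.898×10⁻³/8.633×10⁻⁸ = 33568.9 K.
Then I = σT⁴ = 5.670×10⁻⁸×(33568.9)⁴ = 7.20×10¹⁰ W/m².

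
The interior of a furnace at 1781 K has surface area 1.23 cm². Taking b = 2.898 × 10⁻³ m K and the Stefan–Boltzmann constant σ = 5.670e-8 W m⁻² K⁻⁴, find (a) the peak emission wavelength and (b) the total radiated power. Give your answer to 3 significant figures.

λ_max ≈ 1.63 μm; P ≈ 70.2 W

(a) λ_max = b/T = 2.898×10⁻³/1781 = 1.627×10⁻⁶ m = 1.63 μm.
Area A = 1.23 cm² = 1.23×10⁻⁴ m².
(b) P = σAT⁴ = 5.670×10⁻⁸×1.23×10⁻⁴×(1781)⁴ = 70.2 W.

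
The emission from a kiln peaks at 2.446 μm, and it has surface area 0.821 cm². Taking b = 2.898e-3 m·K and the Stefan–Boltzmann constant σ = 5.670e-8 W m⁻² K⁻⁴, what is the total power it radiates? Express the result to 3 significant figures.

P ≈ 9.17 W

Wien's law: T = b/λ_max = 2.898×10⁻³/2.446×10⁻⁶ = 1184.79 K.
Area A = 0.821 cm² = 8.21×10⁻⁵ m².
Then P = σAT⁴ = 5.670×10⁻⁸×8.21×10⁻⁵×(1184.79)⁴ = 9.17 W.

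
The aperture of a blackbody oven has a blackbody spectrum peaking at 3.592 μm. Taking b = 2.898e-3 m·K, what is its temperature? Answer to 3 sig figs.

T ≈ 807 K

Wien's law gives T = b/λ_max = (2.898×10⁻³ m·K)/(3.592×10⁻⁶ m) = 807 K.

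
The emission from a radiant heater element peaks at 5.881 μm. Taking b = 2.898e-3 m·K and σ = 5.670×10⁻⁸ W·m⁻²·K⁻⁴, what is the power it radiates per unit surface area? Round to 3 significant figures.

Wien's law: T = b/λ_max = 2.898×10⁻³/5.881×10⁻⁶ = 492.773 K.
Then I = σT⁴ = 5.670×10⁻⁸×(492.773)⁴ = 3.34×10³ W/m².

I ≈ 3.34×10³ W/m²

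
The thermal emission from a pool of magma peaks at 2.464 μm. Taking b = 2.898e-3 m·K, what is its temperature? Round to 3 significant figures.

Wien's law gives T = b/λ_max = (2.898×10⁻³ m·K)/(2.464×10⁻⁶ m) = 1.18×10³ K.

T ≈ 1.18×10³ K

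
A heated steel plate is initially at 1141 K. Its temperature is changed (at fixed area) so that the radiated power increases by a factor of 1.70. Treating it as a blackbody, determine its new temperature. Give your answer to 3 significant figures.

T₂ ≈ 1.30×10³ K

P ∝ T⁴, so T₂/T₁ = (P₂/P₁)^(1/4) = (1.70)^(1/4) = 1.14186.
T₂ = 1141 × 1.14186 = 1.30×10³ K.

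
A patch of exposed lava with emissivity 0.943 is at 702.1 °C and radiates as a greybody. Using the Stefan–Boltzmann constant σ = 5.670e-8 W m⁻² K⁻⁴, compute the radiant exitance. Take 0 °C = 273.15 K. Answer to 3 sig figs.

I ≈ 4.84×10⁴ W/m²

T = 702.1 °C + 273.15 = 975.25 K.
Stefan–Boltzmann: I = εσT⁴ = 0.943 × 5.670×10⁻⁸ × (975.25)⁴ = 4.84×10⁴ W/m².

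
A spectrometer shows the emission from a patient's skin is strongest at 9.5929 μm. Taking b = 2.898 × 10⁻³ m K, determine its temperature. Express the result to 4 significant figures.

T ≈ 302.1 K

Wien's law gives T = b/λ_max = (2.898×10⁻³ m·K)/(9.5929×10⁻⁶ m) = 302.1 K.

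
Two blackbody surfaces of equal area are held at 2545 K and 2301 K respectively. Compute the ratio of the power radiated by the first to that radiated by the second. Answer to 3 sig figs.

With equal areas, P₁/P₂ = (T₁/T₂)⁴ = (2545/2301)⁴ = 1.50.

P₁/P₂ ≈ 1.50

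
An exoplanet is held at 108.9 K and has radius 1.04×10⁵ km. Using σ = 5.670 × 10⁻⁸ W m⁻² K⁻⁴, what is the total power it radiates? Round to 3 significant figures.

Surface area A = 4πR² = 4π(1.04×10⁸ m)² = 1.35918×10¹⁷ m².
P = σAT⁴ = 5.670×10⁻⁸ × 1.35918×10¹⁷ × (108.9)⁴ = 1.08×10¹⁸ W.

P ≈ 1.08×10¹⁸ W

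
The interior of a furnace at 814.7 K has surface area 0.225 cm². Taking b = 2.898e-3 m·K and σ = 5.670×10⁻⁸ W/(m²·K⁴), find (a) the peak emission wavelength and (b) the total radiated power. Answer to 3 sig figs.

(a) λ_max = b/T = 2.898×10⁻³/814.7 = 3.557×10⁻⁶ m = 3.56 μm.
Area A = 0.225 cm² = 2.25×10⁻⁵ m².
(b) P = σAT⁴ = 5.670×10⁻⁸×2.25×10⁻⁵×(814.7)⁴ = 0.562 W.

λ_max ≈ 3.56 μm; P ≈ 0.562 W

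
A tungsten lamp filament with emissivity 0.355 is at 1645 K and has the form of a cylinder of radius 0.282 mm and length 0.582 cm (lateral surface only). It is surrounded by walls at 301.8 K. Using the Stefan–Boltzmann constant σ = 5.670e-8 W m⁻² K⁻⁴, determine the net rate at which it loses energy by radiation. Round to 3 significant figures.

Net loss ≈ 1.52 W

Lateral area A = 2πrL = 2π×2.82×10⁻⁴×5.82×10⁻³ = 1.03122×10⁻⁵ m².
Net radiated power P_net = εσA(T⁴ − T₀⁴) = 0.355×5.670×10⁻⁸×1.03122×10⁻⁵×(1645⁴ − 301.8⁴).
T⁴ − T₀⁴ = 7.32257×10¹² − 8.29616×10⁹ = 7.31427×10¹² K⁴, so P_net = 1.52 W.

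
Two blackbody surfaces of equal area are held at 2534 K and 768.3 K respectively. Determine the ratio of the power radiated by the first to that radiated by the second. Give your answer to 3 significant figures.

P₁/P₂ ≈ 118

With equal areas, P₁/P₂ = (T₁/T₂)⁴ = (2534/768.3)⁴ = 118.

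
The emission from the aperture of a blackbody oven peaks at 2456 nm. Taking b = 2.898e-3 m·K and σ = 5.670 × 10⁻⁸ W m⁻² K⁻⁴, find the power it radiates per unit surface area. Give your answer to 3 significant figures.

Wien's law: T = b/λ_max = 2.898×10⁻³/2.456×10⁻⁶ = 1179.97 K.
Then I = σT⁴ = 5.670×10⁻⁸×(1179.97)⁴ = 1.10×10⁵ W/m².

I ≈ 1.10×10⁵ W/m²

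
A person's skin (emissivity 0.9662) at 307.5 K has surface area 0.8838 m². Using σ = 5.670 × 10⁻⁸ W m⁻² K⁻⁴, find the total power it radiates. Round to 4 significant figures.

P ≈ 432.9 W

Area A = 0.8838 m².
P = εσAT⁴ = 0.9662 × 5.670×10⁻⁸ × 0.8838 × (307.5)⁴ = 432.9 W.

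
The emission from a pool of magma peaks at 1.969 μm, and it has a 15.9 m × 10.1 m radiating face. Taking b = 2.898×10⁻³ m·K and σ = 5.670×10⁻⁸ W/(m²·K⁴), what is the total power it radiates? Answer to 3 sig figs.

Wien's law: T = b/λ_max = 2.898×10⁻³/1.969×10⁻⁶ = 1471.81 K.
Area A = 15.9 × 10.1 = 160.59 m².
Then P = σAT⁴ = 5.670×10⁻⁸×160.59×(1471.81)⁴ = 4.27×10⁷ W.

P ≈ 4.27×10⁷ W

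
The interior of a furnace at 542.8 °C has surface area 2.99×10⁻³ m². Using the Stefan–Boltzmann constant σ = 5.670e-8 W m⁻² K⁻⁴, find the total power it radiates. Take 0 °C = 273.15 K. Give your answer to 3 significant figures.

T = 542.8 °C + 273.15 = 815.95 K.
Area A = 2.99×10⁻³ m².
P = σAT⁴ = 5.670×10⁻⁸ × 2.99×10⁻³ × (815.95)⁴ = 75.1 W.

P ≈ 75.1 W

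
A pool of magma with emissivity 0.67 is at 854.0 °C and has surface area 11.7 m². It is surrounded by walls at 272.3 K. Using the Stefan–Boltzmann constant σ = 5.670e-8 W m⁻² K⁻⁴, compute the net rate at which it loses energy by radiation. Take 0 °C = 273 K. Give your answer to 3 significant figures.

T = 854.0 °C + 273 = 1127.0 K.
Area A = 11.7 m².
Net radiated power P_net = εσA(T⁴ − T₀⁴) = 0.67×5.670×10⁻⁸×11.7×(1127.0⁴ − 272.3⁴).
T⁴ − T₀⁴ = 1.61323×10¹² − 5.49782×10⁹ = 1.60773×10¹² K⁴, so P_net = 7.15×10⁵ W.

Net loss ≈ 7.15×10⁵ W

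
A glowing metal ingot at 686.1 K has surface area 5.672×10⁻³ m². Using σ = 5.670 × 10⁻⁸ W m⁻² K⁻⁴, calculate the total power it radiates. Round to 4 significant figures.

P ≈ 71.26 W

Area A = 5.672×10⁻³ m².
P = σAT⁴ = 5.670×10⁻⁸ × 5.672×10⁻³ × (686.1)⁴ = 71.26 W.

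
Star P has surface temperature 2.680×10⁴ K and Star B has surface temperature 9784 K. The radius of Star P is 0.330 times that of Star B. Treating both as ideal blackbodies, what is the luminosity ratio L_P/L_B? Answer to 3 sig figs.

L_P/L_B ≈ 6.13

L ∝ R²T⁴, so L_P/L_B = (R_P/R_B)²(T_P/T_B)⁴ = (0.330)² × (2.680×10⁴/9784)⁴ = 0.1089 × 56.2955 = 6.13.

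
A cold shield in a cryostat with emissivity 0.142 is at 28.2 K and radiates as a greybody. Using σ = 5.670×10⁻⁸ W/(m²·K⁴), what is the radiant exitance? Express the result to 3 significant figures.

Stefan–Boltzmann: I = εσT⁴ = 0.142 × 5.670×10⁻⁸ × (28.2)⁴ = 5.09×10⁻³ W/m².

I ≈ 5.09×10⁻³ W/m²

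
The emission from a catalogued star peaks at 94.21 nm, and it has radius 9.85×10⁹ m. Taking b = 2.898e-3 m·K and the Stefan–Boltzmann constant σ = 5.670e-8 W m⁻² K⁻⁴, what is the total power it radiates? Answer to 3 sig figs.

Wien's law: T = b/λ_max = 2.898×10⁻³/9.421×10⁻⁸ = 30761.1 K.
Surface area A = 4πR² = 4π(9.85×10⁹ m)² = 1.21922×10²¹ m².
Then P = σAT⁴ = 5.670×10⁻⁸×1.21922×10²¹×(30761.1)⁴ = 6.19×10³¹ W.

P ≈ 6.19×10³¹ W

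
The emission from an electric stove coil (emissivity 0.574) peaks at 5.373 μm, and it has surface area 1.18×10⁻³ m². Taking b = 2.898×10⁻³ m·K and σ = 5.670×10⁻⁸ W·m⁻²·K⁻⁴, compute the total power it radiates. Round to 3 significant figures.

Wien's law: T = b/λ_max = 2.898×10⁻³/5.373×10⁻⁶ = 539.363 K.
Area A = 1.18×10⁻³ m².
Then P = εσAT⁴ = 0.574×5.670×10⁻⁸×1.18×10⁻³×(539.363)⁴ = 3.25 W.

P ≈ 3.25 W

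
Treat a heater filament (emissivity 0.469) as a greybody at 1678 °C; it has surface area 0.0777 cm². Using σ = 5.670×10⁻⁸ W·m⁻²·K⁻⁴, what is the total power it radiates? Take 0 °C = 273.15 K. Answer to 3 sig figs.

P ≈ 2.99 W

T = 1678 °C + 273.15 = 1951.15 K.
Area A = 0.0777 cm² = 7.77×10⁻⁶ m².
P = εσAT⁴ = 0.469 × 5.670×10⁻⁸ × 7.77×10⁻⁶ × (1951.15)⁴ = 2.99 W.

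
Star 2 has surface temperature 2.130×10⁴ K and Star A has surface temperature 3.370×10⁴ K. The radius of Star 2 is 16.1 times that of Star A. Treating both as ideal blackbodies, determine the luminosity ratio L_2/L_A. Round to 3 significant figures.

L_2/L_A ≈ 41.4

L ∝ R²T⁴, so L_2/L_A = (R_2/R_A)²(T_2/T_A)⁴ = (16.1)² × (2.130×10⁴/3.370×10⁴)⁴ = 259.21 × 0.159587 = 41.4.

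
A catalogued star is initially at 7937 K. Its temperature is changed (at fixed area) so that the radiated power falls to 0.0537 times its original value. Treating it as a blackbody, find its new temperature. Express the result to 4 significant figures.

T₂ ≈ 3821 K

P ∝ T⁴, so T₂/T₁ = (P₂/P₁)^(1/4) = (0.0537)^(1/4) = 0.481386.
T₂ = 7937 × 0.481386 = 3821 K.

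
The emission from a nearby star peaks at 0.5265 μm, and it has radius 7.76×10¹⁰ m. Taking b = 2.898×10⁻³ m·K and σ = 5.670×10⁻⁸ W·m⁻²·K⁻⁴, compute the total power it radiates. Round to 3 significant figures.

Wien's law: T = b/λ_max = 2.898×10⁻³/5.265×10⁻⁷ = 5504.27 K.
Surface area A = 4πR² = 4π(7.76×10¹⁰ m)² = 7.56717×10²² m².
Then P = σAT⁴ = 5.670×10⁻⁸×7.56717×10²²×(5504.27)⁴ = 3.94×10³⁰ W.

P ≈ 3.94×10³⁰ W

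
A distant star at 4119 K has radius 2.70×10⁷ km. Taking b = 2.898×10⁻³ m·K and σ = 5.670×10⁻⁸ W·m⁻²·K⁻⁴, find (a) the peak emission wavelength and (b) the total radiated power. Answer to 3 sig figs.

λ_max ≈ 0.704 μm; P ≈ 1.50×10²⁹ W

(a) λ_max = b/T = 2.898×10⁻³/4119 = 7.036×10⁻⁷ m = 0.704 μm.
Surface area A = 4πR² = 4π(2.70×10¹⁰ m)² = 9.16088×10²¹ m².
(b) P = σAT⁴ = 5.670×10⁻⁸×9.16088×10²¹×(4119)⁴ = 1.50×10²⁹ W.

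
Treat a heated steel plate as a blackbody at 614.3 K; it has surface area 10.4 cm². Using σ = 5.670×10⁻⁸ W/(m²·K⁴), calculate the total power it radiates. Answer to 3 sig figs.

Area A = 10.4 cm² = 1.04×10⁻³ m².
P = σAT⁴ = 5.670×10⁻⁸ × 1.04×10⁻³ × (614.3)⁴ = 8.40 W.

P ≈ 8.40 W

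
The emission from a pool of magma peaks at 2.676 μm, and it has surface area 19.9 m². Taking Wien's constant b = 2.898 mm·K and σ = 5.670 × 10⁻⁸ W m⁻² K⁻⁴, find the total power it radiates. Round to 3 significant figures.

Wien's law: T = b/λ_max = 2.898×10⁻³/2.676×10⁻⁶ = 1082.96 K.
Area A = 19.9 m².
Then P = σAT⁴ = 5.670×10⁻⁸×19.9×(1082.96)⁴ = 1.55×10⁶ W.

P ≈ 1.55×10⁶ W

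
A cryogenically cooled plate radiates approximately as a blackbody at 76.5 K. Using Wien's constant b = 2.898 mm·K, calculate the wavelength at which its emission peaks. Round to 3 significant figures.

Wien's displacement law: λ_max = b/T = (2.898×10⁻³ m·K)/(76.5 K) = 3.788×10⁻⁵ m.
That is 37.9 μm, in the infrared range.

λ_max ≈ 37.9 μm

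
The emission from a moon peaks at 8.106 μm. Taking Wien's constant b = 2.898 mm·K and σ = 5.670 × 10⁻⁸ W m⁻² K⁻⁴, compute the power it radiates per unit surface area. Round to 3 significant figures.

I ≈ 926 W/m²

Wien's law: T = b/λ_max = 2.898×10⁻³/8.106×10⁻⁶ = 357.513 K.
Then I = σT⁴ = 5.670×10⁻⁸×(357.513)⁴ = 926 W/m².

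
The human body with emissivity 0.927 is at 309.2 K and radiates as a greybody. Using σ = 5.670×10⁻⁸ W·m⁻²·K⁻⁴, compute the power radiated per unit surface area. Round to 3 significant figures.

Stefan–Boltzmann: I = εσT⁴ = 0.927 × 5.670×10⁻⁸ × (309.2)⁴ = 480 W/m².

I ≈ 480 W/m²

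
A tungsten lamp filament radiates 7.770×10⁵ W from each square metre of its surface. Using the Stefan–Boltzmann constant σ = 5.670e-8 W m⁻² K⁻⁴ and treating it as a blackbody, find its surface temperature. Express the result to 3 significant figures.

T ≈ 1.92×10³ K

I = σT⁴, so T = (I/σ)^(1/4) = (7.770×10⁵/(5.670×10⁻⁸))^(1/4) = 1.92×10³ K.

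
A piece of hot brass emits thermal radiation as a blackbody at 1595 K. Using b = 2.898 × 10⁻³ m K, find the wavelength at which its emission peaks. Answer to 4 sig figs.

Wien's displacement law: λ_max = b/T = (2.898×10⁻³ m·K)/(1595 K) = 1.8169×10⁻⁶ m.
That is 1.817 μm, in the infrared range.

λ_max ≈ 1.817 μm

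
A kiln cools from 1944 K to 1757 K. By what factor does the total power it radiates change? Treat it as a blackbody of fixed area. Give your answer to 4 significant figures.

P ∝ T⁴, so P₂/P₁ = (T₂/T₁)⁴ = (1757/1944)⁴ = (0.903807)⁴ = 0.6673.

P₂/P₁ ≈ 0.6673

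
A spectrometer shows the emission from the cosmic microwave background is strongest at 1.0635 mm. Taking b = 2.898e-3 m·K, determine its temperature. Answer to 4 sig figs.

T ≈ 2.725 K

Wien's law gives T = b/λ_max = (2.898×10⁻³ m·K)/(1.0635×10⁻³ m) = 2.725 K.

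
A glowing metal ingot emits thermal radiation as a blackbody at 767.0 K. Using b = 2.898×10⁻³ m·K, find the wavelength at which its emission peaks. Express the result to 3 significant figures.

λ_max ≈ 3.78 μm

Wien's displacement law: λ_max = b/T = (2.898×10⁻³ m·K)/(767.0 K) = 3.778×10⁻⁶ m.
That is 3.78 μm, in the infrared range.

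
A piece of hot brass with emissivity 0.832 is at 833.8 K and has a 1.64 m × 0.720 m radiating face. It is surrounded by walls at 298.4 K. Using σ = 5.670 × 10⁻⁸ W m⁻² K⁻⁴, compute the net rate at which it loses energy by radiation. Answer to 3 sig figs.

Area A = 1.64 × 0.720 = 1.1808 m².
Net radiated power P_net = εσA(T⁴ − T₀⁴) = 0.832×5.670×10⁻⁸×1.1808×(833.8⁴ − 298.4⁴).
T⁴ − T₀⁴ = 4.83334×10¹¹ − 7.92858×10⁹ = 4.75405×10¹¹ K⁴, so P_net = 2.65×10⁴ W.

Net loss ≈ 2.65×10⁴ W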